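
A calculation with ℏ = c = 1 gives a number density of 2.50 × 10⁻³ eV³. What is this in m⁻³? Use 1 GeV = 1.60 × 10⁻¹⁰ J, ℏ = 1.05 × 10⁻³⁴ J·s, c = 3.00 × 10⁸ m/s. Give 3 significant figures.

Number density is [L]⁻³ = [E]³/(ℏc)³.
1 GeV³ → 1/(ℏc)³ × (1 GeV in J)³ = 1.31 × 10⁴⁷ m⁻³.
Convert the energy scale: 2.50 × 10⁻³ eV³ = 2.50 × 10⁻³⁰ GeV³.
Result: 2.50 × 10⁻³⁰ × 1.31 × 10⁴⁷ = 3.28 × 10¹⁷ m⁻³.

3.28 × 10¹⁷ m⁻³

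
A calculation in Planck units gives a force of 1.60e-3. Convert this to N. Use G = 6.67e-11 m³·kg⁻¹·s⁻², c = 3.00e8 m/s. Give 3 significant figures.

One Planck force: F_P = c⁴/G = 1.21e44 N.
1.60e-3 × 1.21e44 N = 1.94e41 N

1.94e41 N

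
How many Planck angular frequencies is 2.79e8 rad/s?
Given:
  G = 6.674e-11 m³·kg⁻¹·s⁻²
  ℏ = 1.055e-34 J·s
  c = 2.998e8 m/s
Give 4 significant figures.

Planck angular frequency: ω_P = √(c⁵/(ℏG)) = 1.855e43 rad/s.
2.79e8 / 1.855e43 = 1.504e-35

1.504e-35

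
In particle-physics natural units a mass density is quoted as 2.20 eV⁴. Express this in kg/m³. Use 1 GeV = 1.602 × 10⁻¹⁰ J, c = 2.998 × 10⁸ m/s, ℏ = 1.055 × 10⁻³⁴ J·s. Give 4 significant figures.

Mass density is [E]/(c²[L]³) = [E]⁴/(ℏ³c⁵).
1 GeV⁴ → 1/(ℏ³c⁵) × (1 GeV in J)⁴ = 2.316 × 10²⁰ kg/m³.
Convert the energy scale: 2.20 eV⁴ = 2.20 × 10⁻³⁶ GeV⁴.
Result: 2.20 × 10⁻³⁶ × 2.316 × 10²⁰ = 5.095 × 10⁻¹⁶ kg/m³.

5.095 × 10⁻¹⁶ kg/m³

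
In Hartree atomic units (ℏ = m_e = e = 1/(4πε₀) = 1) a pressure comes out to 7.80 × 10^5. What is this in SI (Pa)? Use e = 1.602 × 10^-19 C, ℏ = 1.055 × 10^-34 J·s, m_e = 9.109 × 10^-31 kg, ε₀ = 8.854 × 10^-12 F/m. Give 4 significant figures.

One atomic unit of pressure: P_au = E_h/a₀³ = m_e⁴e¹⁰/((4πε₀)⁵ℏ⁸) = 2.929 × 10^13 Pa.
7.80 × 10^5 × 2.929 × 10^13 Pa = 2.285 × 10^19 Pa

2.285 × 10^19 Pa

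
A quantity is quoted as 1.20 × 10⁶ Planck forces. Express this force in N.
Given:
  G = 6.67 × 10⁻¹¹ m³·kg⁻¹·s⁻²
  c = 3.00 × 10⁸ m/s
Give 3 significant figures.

1.46 × 10⁵⁰ N

One Planck force: F_P = c⁴/G = 1.21 × 10⁴⁴ N.
1.20 × 10⁶ × 1.21 × 10⁴⁴ N = 1.46 × 10⁵⁰ N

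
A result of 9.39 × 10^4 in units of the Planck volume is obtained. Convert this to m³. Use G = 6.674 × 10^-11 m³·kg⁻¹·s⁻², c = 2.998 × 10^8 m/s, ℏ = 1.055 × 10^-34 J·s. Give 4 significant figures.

3.966 × 10^-100 m³

One Planck volume: V_P = (ℏG/c³)^(3/2) = 4.224 × 10^-105 m³.
9.39 × 10^4 × 4.224 × 10^-105 m³ = 3.966 × 10^-100 m³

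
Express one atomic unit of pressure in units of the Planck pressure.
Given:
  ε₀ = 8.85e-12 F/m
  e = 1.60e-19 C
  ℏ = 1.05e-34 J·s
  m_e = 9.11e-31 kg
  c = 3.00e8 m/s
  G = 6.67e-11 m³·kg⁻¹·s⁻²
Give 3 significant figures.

atomic unit of pressure: P_au = E_h/a₀³ = m_e⁴e¹⁰/((4πε₀)⁵ℏ⁸) = 3.01e13 Pa
Planck pressure: p_P = c⁷/(ℏG²) = 4.68e113 Pa
ratio = 3.01e13 / 4.68e113 = 6.44e-101

6.44e-101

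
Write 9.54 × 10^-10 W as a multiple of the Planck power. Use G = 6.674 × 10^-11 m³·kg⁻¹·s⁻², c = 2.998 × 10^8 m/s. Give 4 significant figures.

Planck power: P_P = c⁵/G = 3.629 × 10^52 W.
9.54 × 10^-10 / 3.629 × 10^52 = 2.629 × 10^-62

2.629 × 10^-62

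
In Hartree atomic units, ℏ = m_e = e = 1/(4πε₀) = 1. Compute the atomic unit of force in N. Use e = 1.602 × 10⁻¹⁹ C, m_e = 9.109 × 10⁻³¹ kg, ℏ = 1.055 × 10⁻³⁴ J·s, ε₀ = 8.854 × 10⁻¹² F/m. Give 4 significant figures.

8.220 × 10⁻⁸ N

Dimensional analysis gives F_au = E_h/a₀ = m_e²e⁶/((4πε₀)³ℏ⁴).
E_h = 4.354 × 10⁻¹⁸ J
a₀ = 5.297 × 10⁻¹¹ m
E_h/a₀ = 8.220 × 10⁻⁸ N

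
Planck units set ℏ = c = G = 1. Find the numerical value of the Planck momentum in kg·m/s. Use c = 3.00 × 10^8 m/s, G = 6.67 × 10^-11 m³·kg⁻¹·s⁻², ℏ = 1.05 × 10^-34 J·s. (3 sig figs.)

6.52 kg·m/s

Dimensional analysis gives p_P = √(ℏc³/G).
  = √(42.5)
  = 6.52 kg·m/s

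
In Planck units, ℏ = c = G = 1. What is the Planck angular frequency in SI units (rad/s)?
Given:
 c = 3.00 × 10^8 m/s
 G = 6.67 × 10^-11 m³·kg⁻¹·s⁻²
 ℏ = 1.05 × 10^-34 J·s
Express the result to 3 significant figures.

1.86 × 10^43 rad/s

The unique combination of the constants set to 1 with dimensions of angular frequency is ω_P = √(c⁵/(ℏG)).
  = √(3.47 × 10^86)
  = 1.86 × 10^43 rad/s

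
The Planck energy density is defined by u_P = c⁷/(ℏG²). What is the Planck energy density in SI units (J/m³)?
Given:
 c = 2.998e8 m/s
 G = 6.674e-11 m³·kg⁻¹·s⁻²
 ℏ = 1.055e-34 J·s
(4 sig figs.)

4.632e113 J/m³

u_P = c⁷/(ℏG²)
  = 2.177e59 / 4.699e-55
  = 4.632e113 J/m³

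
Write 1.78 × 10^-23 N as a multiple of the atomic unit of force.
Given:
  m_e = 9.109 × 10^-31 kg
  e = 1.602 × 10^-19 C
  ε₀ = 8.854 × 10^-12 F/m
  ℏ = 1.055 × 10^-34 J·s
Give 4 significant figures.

2.166 × 10^-16

atomic unit of force: F_au = E_h/a₀ = m_e²e⁶/((4πε₀)³ℏ⁴) = 8.220 × 10^-8 N.
1.78 × 10^-23 / 8.220 × 10^-8 = 2.166 × 10^-16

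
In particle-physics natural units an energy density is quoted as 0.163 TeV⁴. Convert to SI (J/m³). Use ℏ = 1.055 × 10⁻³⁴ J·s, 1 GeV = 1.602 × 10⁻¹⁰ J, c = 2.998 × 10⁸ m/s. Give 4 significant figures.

[E]/[L]³ = [E]⁴/(ℏc)³; restore (ℏc)⁻³.
1 GeV⁴ → 1/(ℏc)³ × (1 GeV in J)⁴ = 2.082 × 10³⁷ J/m³.
Convert the energy scale: 0.163 TeV⁴ = 1.63 × 10¹¹ GeV⁴.
Result: 1.63 × 10¹¹ × 2.082 × 10³⁷ = 3.393 × 10⁴⁸ J/m³.

3.393 × 10⁴⁸ J/m³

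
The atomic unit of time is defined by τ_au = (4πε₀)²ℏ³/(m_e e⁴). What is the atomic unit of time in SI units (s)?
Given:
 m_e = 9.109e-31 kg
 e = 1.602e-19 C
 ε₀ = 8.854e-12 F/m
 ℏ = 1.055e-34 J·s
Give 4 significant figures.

2.423e-17 s

τ_au = (4πε₀)²ℏ³/(m_e e⁴)
E_h = 4.354e-18 J
ℏ/E_h = 2.423e-17 s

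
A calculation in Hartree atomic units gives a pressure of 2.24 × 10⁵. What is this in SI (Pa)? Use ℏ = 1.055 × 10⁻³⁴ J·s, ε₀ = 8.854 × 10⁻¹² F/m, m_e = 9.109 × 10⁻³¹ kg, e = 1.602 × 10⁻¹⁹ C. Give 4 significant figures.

One atomic unit of pressure: P_au = E_h/a₀³ = m_e⁴e¹⁰/((4πε₀)⁵ℏ⁸) = 2.929 × 10¹³ Pa.
2.24 × 10⁵ × 2.929 × 10¹³ Pa = 6.561 × 10¹⁸ Pa

6.561 × 10¹⁸ Pa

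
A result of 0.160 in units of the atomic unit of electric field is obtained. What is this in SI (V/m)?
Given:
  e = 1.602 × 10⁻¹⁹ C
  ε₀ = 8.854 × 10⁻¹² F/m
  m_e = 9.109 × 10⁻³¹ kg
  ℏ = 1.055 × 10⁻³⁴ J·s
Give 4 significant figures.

One atomic unit of electric field: E_au = E_h/(e a₀) = m_e²e⁵/((4πε₀)³ℏ⁴) = 5.131 × 10¹¹ V/m.
0.160 × 5.131 × 10¹¹ V/m = 8.209 × 10¹⁰ V/m

8.209 × 10¹⁰ V/m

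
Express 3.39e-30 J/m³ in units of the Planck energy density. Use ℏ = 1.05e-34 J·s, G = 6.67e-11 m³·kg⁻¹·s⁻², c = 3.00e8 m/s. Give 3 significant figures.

7.24e-144

Planck energy density: u_P = c⁷/(ℏG²) = 4.68e113 J/m³.
3.39e-30 / 4.68e113 = 7.24e-144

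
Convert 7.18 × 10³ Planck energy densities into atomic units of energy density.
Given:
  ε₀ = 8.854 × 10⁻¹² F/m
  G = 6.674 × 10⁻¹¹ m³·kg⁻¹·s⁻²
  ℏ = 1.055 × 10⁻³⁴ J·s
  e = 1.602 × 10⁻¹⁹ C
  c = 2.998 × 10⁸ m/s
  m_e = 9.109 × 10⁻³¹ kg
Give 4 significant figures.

Planck energy density: u_P = c⁷/(ℏG²) = 4.632 × 10¹¹³ J/m³
atomic unit of energy density: u_au = E_h/a₀³ = m_e⁴e¹⁰/((4πε₀)⁵ℏ⁸) = 2.929 × 10¹³ J/m³
7.18 × 10³ × 4.632 × 10¹¹³ / 2.929 × 10¹³ = 1.135 × 10¹⁰⁴

1.135 × 10¹⁰⁴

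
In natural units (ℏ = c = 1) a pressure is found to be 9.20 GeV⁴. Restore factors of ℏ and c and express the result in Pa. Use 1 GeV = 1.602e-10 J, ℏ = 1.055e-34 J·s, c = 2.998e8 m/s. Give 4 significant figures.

Pressure is [E]/[L]³ = [E]⁴/(ℏc)³.
1 GeV⁴ → 1/(ℏc)³ × (1 GeV in J)⁴ = 2.082e37 Pa.
Result: 9.20 × 2.082e37 = 1.915e38 Pa.

1.915e38 Pa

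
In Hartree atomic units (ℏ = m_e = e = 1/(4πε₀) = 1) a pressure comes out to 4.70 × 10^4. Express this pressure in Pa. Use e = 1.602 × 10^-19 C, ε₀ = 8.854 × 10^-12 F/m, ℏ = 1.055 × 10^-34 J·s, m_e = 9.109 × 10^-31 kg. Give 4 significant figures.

One atomic unit of pressure: P_au = E_h/a₀³ = m_e⁴e¹⁰/((4πε₀)⁵ℏ⁸) = 2.929 × 10^13 Pa.
4.70 × 10^4 × 2.929 × 10^13 Pa = 1.377 × 10^18 Pa

1.377 × 10^18 Pa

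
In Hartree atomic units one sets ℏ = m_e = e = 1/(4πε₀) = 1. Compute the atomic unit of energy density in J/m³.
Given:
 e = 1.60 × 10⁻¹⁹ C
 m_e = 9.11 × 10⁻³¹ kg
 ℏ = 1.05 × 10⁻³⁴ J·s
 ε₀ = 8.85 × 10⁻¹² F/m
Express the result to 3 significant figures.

u_au = E_h/a₀³ = m_e⁴e¹⁰/((4πε₀)⁵ℏ⁸)
E_h = 4.38 × 10⁻¹⁸ J
a₀ = 5.26 × 10⁻¹¹ m
E_h/a₀³ = 3.01 × 10¹³ J/m³

3.01 × 10¹³ J/m³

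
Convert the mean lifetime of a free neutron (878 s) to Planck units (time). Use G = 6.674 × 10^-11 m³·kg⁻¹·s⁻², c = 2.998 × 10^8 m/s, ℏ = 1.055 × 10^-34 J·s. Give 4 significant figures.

1.628 × 10^46

Planck time: t_P = √(ℏG/c⁵) = 5.392 × 10^-44 s.
878 / 5.392 × 10^-44 = 1.628 × 10^46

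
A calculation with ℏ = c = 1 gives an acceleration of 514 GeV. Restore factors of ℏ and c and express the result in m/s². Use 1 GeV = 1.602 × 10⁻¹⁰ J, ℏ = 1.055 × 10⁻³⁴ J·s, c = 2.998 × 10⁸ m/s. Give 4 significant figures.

2.340 × 10³⁵ m/s²

Acceleration is [L]/[T]² = c·[E]/ℏ.
1 GeV → c/ℏ × (1 GeV in J) = 4.552 × 10³² m/s².
Result: 514 × 4.552 × 10³² = 2.340 × 10³⁵ m/s².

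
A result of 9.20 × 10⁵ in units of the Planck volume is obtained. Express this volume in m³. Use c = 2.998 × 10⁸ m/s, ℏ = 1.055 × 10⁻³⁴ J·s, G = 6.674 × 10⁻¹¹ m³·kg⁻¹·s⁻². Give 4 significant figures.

3.886 × 10⁻⁹⁹ m³

One Planck volume: V_P = (ℏG/c³)^(3/2) = 4.224 × 10⁻¹⁰⁵ m³.
9.20 × 10⁵ × 4.224 × 10⁻¹⁰⁵ m³ = 3.886 × 10⁻⁹⁹ m³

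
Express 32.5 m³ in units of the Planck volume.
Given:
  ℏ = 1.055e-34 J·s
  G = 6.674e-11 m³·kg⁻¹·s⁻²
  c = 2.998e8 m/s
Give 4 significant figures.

7.694e105

Planck volume: V_P = (ℏG/c³)^(3/2) = 4.224e-105 m³.
32.5 / 4.224e-105 = 7.694e105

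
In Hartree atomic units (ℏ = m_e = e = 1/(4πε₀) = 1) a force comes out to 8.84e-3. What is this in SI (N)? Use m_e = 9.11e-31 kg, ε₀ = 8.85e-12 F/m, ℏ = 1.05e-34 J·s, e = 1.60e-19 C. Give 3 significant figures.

One atomic unit of force: F_au = E_h/a₀ = m_e²e⁶/((4πε₀)³ℏ⁴) = 8.33e-8 N.
8.84e-3 × 8.33e-8 N = 7.36e-10 N

7.36e-10 N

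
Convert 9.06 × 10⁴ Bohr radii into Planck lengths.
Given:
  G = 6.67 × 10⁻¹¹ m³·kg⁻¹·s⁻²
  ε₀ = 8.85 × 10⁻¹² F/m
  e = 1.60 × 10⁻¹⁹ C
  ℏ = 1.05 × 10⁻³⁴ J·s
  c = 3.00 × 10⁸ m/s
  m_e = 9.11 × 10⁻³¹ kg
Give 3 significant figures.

2.96 × 10²⁹

Bohr radius: a₀ = 4πε₀ℏ²/(m_e e²) = 5.26 × 10⁻¹¹ m
Planck length: ℓ_P = √(ℏG/c³) = 1.61 × 10⁻³⁵ m
9.06 × 10⁴ × 5.26 × 10⁻¹¹ / 1.61 × 10⁻³⁵ = 2.96 × 10²⁹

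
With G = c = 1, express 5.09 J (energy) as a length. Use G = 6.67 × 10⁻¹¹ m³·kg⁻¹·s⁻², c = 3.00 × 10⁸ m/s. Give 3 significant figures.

Energy → length via G/c⁴.
5.09 J × (G/c⁴) = 4.19 × 10⁻⁴⁴ m

4.19 × 10⁻⁴⁴ m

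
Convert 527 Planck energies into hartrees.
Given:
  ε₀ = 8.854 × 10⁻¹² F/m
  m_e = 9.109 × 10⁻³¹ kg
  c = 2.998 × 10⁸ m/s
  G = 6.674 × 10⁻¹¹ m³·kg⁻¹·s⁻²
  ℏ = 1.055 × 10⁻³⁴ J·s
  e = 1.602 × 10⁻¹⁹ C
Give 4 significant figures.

2.368 × 10²⁹

Planck energy: E_P = √(ℏc⁵/G) = 1.957 × 10⁹ J
hartree: E_h = m_e e⁴/(4πε₀ℏ)² = 4.354 × 10⁻¹⁸ J
527 × 1.957 × 10⁹ / 4.354 × 10⁻¹⁸ = 2.368 × 10²⁹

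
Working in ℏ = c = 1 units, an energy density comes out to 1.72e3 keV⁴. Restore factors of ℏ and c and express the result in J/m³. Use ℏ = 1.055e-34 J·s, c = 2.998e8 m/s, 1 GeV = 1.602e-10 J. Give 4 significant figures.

[E]/[L]³ = [E]⁴/(ℏc)³; restore (ℏc)⁻³.
1 GeV⁴ → 1/(ℏc)³ × (1 GeV in J)⁴ = 2.082e37 J/m³.
Convert the energy scale: 1.72e3 keV⁴ = 1.72e-21 GeV⁴.
Result: 1.72e-21 × 2.082e37 = 3.580e16 J/m³.

3.580e16 J/m³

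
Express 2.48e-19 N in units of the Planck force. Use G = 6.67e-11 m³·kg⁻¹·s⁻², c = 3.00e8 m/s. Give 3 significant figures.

2.04e-63

Planck force: F_P = c⁴/G = 1.21e44 N.
2.48e-19 / 1.21e44 = 2.04e-63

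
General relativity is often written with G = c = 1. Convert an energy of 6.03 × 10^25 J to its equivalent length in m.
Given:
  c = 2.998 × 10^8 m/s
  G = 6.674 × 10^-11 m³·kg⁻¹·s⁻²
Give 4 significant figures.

Energy → length via G/c⁴.
6.03 × 10^25 J × (G/c⁴) = 4.982 × 10^-19 m

4.982 × 10^-19 m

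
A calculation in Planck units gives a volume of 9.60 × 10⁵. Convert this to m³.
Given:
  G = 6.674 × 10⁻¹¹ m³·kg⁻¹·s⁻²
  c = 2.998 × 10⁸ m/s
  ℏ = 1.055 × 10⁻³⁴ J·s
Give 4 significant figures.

One Planck volume: V_P = (ℏG/c³)^(3/2) = 4.224 × 10⁻¹⁰⁵ m³.
9.60 × 10⁵ × 4.224 × 10⁻¹⁰⁵ m³ = 4.055 × 10⁻⁹⁹ m³

4.055 × 10⁻⁹⁹ m³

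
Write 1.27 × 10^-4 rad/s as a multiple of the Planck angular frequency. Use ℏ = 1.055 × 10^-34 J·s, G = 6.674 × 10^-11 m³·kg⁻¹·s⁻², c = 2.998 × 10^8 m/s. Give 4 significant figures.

6.848 × 10^-48

Planck angular frequency: ω_P = √(c⁵/(ℏG)) = 1.855 × 10^43 rad/s.
1.27 × 10^-4 / 1.855 × 10^43 = 6.848 × 10^-48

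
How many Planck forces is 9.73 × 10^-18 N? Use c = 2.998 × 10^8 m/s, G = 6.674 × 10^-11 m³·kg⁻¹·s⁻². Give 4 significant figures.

8.038 × 10^-62

Planck force: F_P = c⁴/G = 1.210 × 10^44 N.
9.73 × 10^-18 / 1.210 × 10^44 = 8.038 × 10^-62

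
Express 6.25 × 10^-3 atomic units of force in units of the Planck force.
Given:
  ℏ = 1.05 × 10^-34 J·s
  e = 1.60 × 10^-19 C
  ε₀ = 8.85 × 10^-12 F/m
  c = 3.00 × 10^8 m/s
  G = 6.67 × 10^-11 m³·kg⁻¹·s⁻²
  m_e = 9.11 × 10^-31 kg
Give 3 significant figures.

atomic unit of force: F_au = E_h/a₀ = m_e²e⁶/((4πε₀)³ℏ⁴) = 8.33 × 10^-8 N
Planck force: F_P = c⁴/G = 1.21 × 10^44 N
6.25 × 10^-3 × 8.33 × 10^-8 / 1.21 × 10^44 = 4.29 × 10^-54

4.29 × 10^-54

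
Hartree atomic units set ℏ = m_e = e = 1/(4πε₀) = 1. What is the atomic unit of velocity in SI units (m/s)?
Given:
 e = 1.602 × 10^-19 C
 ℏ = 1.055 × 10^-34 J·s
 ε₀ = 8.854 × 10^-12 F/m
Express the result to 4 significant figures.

2.186 × 10^6 m/s

Dimensional analysis gives v_au = e²/(4πε₀ℏ).
  = 2.566 × 10^-38 / 1.174 × 10^-44
  = 2.186 × 10^6 m/s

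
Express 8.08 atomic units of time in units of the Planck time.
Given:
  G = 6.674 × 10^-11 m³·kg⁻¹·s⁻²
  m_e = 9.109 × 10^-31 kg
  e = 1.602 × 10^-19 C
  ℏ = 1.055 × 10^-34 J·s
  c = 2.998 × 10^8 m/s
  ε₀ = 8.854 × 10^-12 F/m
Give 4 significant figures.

3.631 × 10^27

atomic unit of time: τ_au = (4πε₀)²ℏ³/(m_e e⁴) = 2.423 × 10^-17 s
Planck time: t_P = √(ℏG/c⁵) = 5.392 × 10^-44 s
8.08 × 2.423 × 10^-17 / 5.392 × 10^-44 = 3.631 × 10^27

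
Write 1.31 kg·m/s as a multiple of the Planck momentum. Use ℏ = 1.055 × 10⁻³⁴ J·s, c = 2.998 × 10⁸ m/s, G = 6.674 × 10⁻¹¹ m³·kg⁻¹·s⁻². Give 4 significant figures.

0.2007

Planck momentum: p_P = √(ℏc³/G) = 6.527 kg·m/s.
1.31 / 6.527 = 0.2007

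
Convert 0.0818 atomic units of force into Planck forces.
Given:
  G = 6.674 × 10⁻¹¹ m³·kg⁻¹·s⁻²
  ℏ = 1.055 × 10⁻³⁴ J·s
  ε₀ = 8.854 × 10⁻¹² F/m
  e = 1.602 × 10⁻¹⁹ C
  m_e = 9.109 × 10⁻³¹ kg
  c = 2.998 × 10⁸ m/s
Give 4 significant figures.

atomic unit of force: F_au = E_h/a₀ = m_e²e⁶/((4πε₀)³ℏ⁴) = 8.220 × 10⁻⁸ N
Planck force: F_P = c⁴/G = 1.210 × 10⁴⁴ N
0.0818 × 8.220 × 10⁻⁸ / 1.210 × 10⁴⁴ = 5.555 × 10⁻⁵³

5.555 × 10⁻⁵³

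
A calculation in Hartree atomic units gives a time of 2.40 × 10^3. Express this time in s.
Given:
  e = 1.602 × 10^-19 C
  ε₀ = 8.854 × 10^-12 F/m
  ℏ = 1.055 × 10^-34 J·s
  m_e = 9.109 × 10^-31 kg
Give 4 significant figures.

5.815 × 10^-14 s

One atomic unit of time: τ_au = (4πε₀)²ℏ³/(m_e e⁴) = 2.423 × 10^-17 s.
2.40 × 10^3 × 2.423 × 10^-17 s = 5.815 × 10^-14 s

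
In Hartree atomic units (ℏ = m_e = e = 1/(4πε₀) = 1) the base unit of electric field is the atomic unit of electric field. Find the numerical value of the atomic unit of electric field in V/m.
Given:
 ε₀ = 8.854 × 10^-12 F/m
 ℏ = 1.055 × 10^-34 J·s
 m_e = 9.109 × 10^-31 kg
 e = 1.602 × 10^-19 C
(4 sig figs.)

E_au = E_h/(e a₀) = m_e²e⁵/((4πε₀)³ℏ⁴)
E_h = 4.354 × 10^-18 J
a₀ = 5.297 × 10^-11 m
E_h/(e·a₀) = 5.131 × 10^11 V/m

5.131 × 10^11 V/m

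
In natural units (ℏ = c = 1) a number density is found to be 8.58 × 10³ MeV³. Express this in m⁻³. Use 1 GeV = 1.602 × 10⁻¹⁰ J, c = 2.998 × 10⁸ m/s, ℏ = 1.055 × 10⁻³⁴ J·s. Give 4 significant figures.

Number density is [L]⁻³ = [E]³/(ℏc)³.
1 GeV³ → 1/(ℏc)³ × (1 GeV in J)³ = 1.299 × 10⁴⁷ m⁻³.
Convert the energy scale: 8.58 × 10³ MeV³ = 8.58 × 10⁻⁶ GeV³.
Result: 8.58 × 10⁻⁶ × 1.299 × 10⁴⁷ = 1.115 × 10⁴² m⁻³.

1.115 × 10⁴² m⁻³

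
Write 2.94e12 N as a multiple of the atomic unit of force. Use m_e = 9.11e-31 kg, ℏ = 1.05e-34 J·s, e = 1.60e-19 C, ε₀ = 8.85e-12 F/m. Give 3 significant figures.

3.53e19

atomic unit of force: F_au = E_h/a₀ = m_e²e⁶/((4πε₀)³ℏ⁴) = 8.33e-8 N.
2.94e12 / 8.33e-8 = 3.53e19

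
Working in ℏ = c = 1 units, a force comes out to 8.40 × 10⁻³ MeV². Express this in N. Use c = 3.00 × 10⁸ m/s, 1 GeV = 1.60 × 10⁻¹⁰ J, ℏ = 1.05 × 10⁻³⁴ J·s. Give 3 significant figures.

Force is [E]/[L] = [E]²/(ℏc); restore (ℏc)⁻¹.
1 GeV² → 1/(ℏc) × (1 GeV in J)² = 8.13 × 10⁵ N.
Convert the energy scale: 8.40 × 10⁻³ MeV² = 8.40 × 10⁻⁹ GeV².
Result: 8.40 × 10⁻⁹ × 8.13 × 10⁵ = 6.83 × 10⁻³ N.

6.83 × 10⁻³ N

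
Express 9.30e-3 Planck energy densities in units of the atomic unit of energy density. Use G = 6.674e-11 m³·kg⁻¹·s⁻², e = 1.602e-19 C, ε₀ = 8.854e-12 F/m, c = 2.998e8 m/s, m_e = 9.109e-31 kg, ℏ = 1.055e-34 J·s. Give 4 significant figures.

Planck energy density: u_P = c⁷/(ℏG²) = 4.632e113 J/m³
atomic unit of energy density: u_au = E_h/a₀³ = m_e⁴e¹⁰/((4πε₀)⁵ℏ⁸) = 2.929e13 J/m³
9.30e-3 × 4.632e113 / 2.929e13 = 1.471e98

1.471e98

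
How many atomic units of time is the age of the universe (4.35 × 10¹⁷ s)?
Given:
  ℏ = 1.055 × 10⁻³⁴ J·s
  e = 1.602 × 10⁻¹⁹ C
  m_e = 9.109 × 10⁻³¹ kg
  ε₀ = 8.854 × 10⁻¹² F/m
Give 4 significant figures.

1.795 × 10³⁴

atomic unit of time: τ_au = (4πε₀)²ℏ³/(m_e e⁴) = 2.423 × 10⁻¹⁷ s.
4.35 × 10¹⁷ / 2.423 × 10⁻¹⁷ = 1.795 × 10³⁴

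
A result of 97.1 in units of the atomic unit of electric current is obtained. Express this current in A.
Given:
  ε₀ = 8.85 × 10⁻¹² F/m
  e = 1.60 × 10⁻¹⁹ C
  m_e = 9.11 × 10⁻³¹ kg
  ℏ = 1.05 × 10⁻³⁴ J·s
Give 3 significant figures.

One atomic unit of electric current: I_au = e E_h/ℏ = m_e e⁵/((4πε₀)²ℏ³) = 6.67 × 10⁻³ A.
97.1 × 6.67 × 10⁻³ A = 0.648 A

0.648 A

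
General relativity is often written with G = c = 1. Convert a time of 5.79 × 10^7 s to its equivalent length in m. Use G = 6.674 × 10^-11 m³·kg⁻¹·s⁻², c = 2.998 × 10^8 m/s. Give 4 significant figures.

1.736 × 10^16 m

Time → length via c.
5.79 × 10^7 s × (c) = 1.736 × 10^16 m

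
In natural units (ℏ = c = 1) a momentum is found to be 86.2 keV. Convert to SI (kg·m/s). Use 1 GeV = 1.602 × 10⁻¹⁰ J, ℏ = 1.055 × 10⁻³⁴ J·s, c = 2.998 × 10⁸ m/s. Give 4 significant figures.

Momentum is [E]/c; divide by c.
1 GeV → 1/c × (1 GeV in J) = 5.344 × 10⁻¹⁹ kg·m/s.
Convert the energy scale: 86.2 keV = 8.62 × 10⁻⁵ GeV.
Result: 8.62 × 10⁻⁵ × 5.344 × 10⁻¹⁹ = 4.606 × 10⁻²³ kg·m/s.

4.606 × 10⁻²³ kg·m/s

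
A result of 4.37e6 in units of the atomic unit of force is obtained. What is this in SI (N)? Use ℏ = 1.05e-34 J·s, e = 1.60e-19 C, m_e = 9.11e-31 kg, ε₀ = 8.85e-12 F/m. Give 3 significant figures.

One atomic unit of force: F_au = E_h/a₀ = m_e²e⁶/((4πε₀)³ℏ⁴) = 8.33e-8 N.
4.37e6 × 8.33e-8 N = 0.364 N

0.364 N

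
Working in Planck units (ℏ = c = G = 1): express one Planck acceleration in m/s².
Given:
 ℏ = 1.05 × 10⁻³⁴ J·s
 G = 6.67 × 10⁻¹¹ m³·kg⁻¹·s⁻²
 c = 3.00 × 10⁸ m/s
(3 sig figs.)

5.59 × 10⁵¹ m/s²

Dimensional analysis gives a_P = √(c⁷/(ℏG)).
  = √(3.12 × 10¹⁰³)
  = 5.59 × 10⁵¹ m/s²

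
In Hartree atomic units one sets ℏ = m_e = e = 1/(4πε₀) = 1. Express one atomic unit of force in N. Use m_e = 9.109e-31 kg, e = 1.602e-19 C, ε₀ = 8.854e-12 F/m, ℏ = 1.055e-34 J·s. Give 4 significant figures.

F_au = E_h/a₀ = m_e²e⁶/((4πε₀)³ℏ⁴)
E_h = 4.354e-18 J
a₀ = 5.297e-11 m
E_h/a₀ = 8.220e-8 N

8.220e-8 N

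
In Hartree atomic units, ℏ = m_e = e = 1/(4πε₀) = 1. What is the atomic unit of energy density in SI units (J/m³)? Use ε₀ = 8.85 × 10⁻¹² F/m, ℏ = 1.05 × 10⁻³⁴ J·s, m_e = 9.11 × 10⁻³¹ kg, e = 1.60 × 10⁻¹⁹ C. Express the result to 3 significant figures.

From ℏ = m_e = e = 1/(4πε₀) = 1 the energy density scale is u_au = E_h/a₀³ = m_e⁴e¹⁰/((4πε₀)⁵ℏ⁸).
E_h = 4.38 × 10⁻¹⁸ J
a₀ = 5.26 × 10⁻¹¹ m
E_h/a₀³ = 3.01 × 10¹³ J/m³

3.01 × 10¹³ J/m³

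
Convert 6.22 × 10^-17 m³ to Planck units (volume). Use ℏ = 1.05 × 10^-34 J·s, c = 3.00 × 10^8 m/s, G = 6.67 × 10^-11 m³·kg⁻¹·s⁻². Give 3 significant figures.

1.49 × 10^88

Planck volume: V_P = (ℏG/c³)^(3/2) = 4.18 × 10^-105 m³.
6.22 × 10^-17 / 4.18 × 10^-105 = 1.49 × 10^88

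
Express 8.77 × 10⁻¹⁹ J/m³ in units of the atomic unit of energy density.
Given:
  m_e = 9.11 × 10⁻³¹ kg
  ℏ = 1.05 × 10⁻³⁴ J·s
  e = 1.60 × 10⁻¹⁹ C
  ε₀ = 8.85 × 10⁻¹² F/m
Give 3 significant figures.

atomic unit of energy density: u_au = E_h/a₀³ = m_e⁴e¹⁰/((4πε₀)⁵ℏ⁸) = 3.01 × 10¹³ J/m³.
8.77 × 10⁻¹⁹ / 3.01 × 10¹³ = 2.91 × 10⁻³²

2.91 × 10⁻³²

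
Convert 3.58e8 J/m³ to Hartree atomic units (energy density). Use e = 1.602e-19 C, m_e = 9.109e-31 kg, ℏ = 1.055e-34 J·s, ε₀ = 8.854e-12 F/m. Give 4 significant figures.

1.222e-5

atomic unit of energy density: u_au = E_h/a₀³ = m_e⁴e¹⁰/((4πε₀)⁵ℏ⁸) = 2.929e13 J/m³.
3.58e8 / 2.929e13 = 1.222e-5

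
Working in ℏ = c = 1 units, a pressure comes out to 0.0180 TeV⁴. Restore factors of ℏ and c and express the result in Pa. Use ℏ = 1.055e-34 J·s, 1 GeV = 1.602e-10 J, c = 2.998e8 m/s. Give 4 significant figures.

3.747e47 Pa

Pressure is [E]/[L]³ = [E]⁴/(ℏc)³.
1 GeV⁴ → 1/(ℏc)³ × (1 GeV in J)⁴ = 2.082e37 Pa.
Convert the energy scale: 0.0180 TeV⁴ = 1.80e10 GeV⁴.
Result: 1.80e10 × 2.082e37 = 3.747e47 Pa.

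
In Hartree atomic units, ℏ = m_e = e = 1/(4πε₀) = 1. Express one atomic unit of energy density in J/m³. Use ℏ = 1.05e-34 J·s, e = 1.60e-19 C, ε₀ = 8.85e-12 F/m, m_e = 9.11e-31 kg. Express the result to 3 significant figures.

From ℏ = m_e = e = 1/(4πε₀) = 1 the energy density scale is u_au = E_h/a₀³ = m_e⁴e¹⁰/((4πε₀)⁵ℏ⁸).
E_h = 4.38e-18 J
a₀ = 5.26e-11 m
E_h/a₀³ = 3.01e13 J/m³

3.01e13 J/m³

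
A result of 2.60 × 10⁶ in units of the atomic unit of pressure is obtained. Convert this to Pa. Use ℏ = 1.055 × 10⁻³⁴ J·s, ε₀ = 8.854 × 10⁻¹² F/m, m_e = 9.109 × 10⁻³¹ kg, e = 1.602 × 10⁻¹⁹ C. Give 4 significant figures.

One atomic unit of pressure: P_au = E_h/a₀³ = m_e⁴e¹⁰/((4πε₀)⁵ℏ⁸) = 2.929 × 10¹³ Pa.
2.60 × 10⁶ × 2.929 × 10¹³ Pa = 7.616 × 10¹⁹ Pa

7.616 × 10¹⁹ Pa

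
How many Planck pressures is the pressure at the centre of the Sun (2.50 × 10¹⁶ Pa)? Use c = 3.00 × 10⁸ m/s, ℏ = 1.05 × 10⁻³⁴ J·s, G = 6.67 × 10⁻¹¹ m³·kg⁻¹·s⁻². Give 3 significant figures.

5.34 × 10⁻⁹⁸

Planck pressure: p_P = c⁷/(ℏG²) = 4.68 × 10¹¹³ Pa.
2.50 × 10¹⁶ / 4.68 × 10¹¹³ = 5.34 × 10⁻⁹⁸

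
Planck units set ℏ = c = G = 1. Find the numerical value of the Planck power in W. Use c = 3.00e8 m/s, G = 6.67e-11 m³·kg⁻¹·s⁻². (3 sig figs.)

3.64e52 W

From ℏ = c = G = 1 the power scale is P_P = c⁵/G.
  = 2.43e42 / 6.67e-11
  = 3.64e52 W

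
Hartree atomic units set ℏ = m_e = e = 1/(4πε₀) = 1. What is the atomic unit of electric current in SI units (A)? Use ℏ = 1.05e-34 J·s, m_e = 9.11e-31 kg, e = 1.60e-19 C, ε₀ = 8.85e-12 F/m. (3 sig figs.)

The unique combination of the constants set to 1 with dimensions of current is I_au = e E_h/ℏ = m_e e⁵/((4πε₀)²ℏ³).
E_h = 4.38e-18 J
e·E_h/ℏ = 6.67e-3 A

6.67e-3 A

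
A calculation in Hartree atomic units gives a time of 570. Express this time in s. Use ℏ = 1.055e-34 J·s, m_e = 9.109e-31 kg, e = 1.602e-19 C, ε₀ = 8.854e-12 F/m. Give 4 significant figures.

1.381e-14 s

One atomic unit of time: τ_au = (4πε₀)²ℏ³/(m_e e⁴) = 2.423e-17 s.
570 × 2.423e-17 s = 1.381e-14 s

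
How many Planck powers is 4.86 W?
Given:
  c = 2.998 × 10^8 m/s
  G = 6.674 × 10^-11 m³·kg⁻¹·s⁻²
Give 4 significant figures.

Planck power: P_P = c⁵/G = 3.629 × 10^52 W.
4.86 / 3.629 × 10^52 = 1.339 × 10^-52

1.339 × 10^-52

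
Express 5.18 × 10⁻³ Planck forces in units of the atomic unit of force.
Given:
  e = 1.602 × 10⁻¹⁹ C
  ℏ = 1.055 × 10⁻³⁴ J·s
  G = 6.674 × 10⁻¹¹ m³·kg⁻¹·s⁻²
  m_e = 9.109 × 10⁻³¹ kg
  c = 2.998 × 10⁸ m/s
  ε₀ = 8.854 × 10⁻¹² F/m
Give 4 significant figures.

Planck force: F_P = c⁴/G = 1.210 × 10⁴⁴ N
atomic unit of force: F_au = E_h/a₀ = m_e²e⁶/((4πε₀)³ℏ⁴) = 8.220 × 10⁻⁸ N
5.18 × 10⁻³ × 1.210 × 10⁴⁴ / 8.220 × 10⁻⁸ = 7.628 × 10⁴⁸

7.628 × 10⁴⁸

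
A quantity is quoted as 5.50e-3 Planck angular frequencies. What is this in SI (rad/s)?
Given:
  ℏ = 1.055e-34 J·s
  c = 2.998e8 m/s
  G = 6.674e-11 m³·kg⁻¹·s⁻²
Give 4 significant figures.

One Planck angular frequency: ω_P = √(c⁵/(ℏG)) = 1.855e43 rad/s.
5.50e-3 × 1.855e43 rad/s = 1.020e41 rad/s

1.020e41 rad/s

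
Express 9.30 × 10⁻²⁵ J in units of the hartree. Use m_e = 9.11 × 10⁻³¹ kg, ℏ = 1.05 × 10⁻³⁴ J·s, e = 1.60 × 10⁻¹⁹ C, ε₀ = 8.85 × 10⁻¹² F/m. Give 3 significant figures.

2.12 × 10⁻⁷

hartree: E_h = m_e e⁴/(4πε₀ℏ)² = 4.38 × 10⁻¹⁸ J.
9.30 × 10⁻²⁵ / 4.38 × 10⁻¹⁸ = 2.12 × 10⁻⁷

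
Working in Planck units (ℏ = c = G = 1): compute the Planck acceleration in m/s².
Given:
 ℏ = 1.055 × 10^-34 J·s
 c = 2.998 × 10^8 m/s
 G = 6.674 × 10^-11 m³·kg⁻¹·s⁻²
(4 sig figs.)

5.560 × 10^51 m/s²

The unique combination of the constants set to 1 with dimensions of acceleration is a_P = √(c⁷/(ℏG)).
  = √(3.092 × 10^103)
  = 5.560 × 10^51 m/s²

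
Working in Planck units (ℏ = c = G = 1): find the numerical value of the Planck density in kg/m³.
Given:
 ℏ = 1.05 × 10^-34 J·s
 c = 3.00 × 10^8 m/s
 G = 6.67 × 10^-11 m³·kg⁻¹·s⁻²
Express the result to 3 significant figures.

5.20 × 10^96 kg/m³

The unique combination of the constants set to 1 with dimensions of density is ρ_P = c⁵/(ℏG²).
  = 2.43 × 10^42 / 4.67 × 10^-55
  = 5.20 × 10^96 kg/m³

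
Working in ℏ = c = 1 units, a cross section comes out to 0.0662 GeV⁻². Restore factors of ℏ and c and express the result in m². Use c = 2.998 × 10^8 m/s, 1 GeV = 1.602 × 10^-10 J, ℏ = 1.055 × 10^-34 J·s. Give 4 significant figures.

2.580 × 10^-33 m²

Area is [L]² = [E]⁻²·(ℏc)²; restore (ℏc)².
1 GeV⁻² → (ℏc)² × (1 GeV in J)⁻² = 3.898 × 10^-32 m².
Result: 0.0662 × 3.898 × 10^-32 = 2.580 × 10^-33 m².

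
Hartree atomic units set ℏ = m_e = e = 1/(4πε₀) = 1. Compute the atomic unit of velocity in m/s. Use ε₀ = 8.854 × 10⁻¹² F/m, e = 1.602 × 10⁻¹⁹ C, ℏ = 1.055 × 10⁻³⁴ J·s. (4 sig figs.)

From ℏ = m_e = e = 1/(4πε₀) = 1 the velocity scale is v_au = e²/(4πε₀ℏ).
  = 2.566 × 10⁻³⁸ / 1.174 × 10⁻⁴⁴
  = 2.186 × 10⁶ m/s

2.186 × 10⁶ m/s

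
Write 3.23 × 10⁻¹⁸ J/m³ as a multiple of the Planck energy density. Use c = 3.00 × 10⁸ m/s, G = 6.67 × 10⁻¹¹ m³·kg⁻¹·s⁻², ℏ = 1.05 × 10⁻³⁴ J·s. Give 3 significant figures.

Planck energy density: u_P = c⁷/(ℏG²) = 4.68 × 10¹¹³ J/m³.
3.23 × 10⁻¹⁸ / 4.68 × 10¹¹³ = 6.90 × 10⁻¹³²

6.90 × 10⁻¹³²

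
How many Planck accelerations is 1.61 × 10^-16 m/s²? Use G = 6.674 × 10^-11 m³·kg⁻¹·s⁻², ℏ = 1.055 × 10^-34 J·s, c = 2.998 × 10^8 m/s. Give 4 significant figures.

2.896 × 10^-68

Planck acceleration: a_P = √(c⁷/(ℏG)) = 5.560 × 10^51 m/s².
1.61 × 10^-16 / 5.560 × 10^51 = 2.896 × 10^-68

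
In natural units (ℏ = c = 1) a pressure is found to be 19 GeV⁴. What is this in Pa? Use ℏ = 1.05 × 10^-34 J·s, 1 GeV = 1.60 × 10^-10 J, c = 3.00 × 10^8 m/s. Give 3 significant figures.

3.98 × 10^38 Pa

Pressure is [E]/[L]³ = [E]⁴/(ℏc)³.
1 GeV⁴ → 1/(ℏc)³ × (1 GeV in J)⁴ = 2.10 × 10^37 Pa.
Result: 19 × 2.10 × 10^37 = 3.98 × 10^38 Pa.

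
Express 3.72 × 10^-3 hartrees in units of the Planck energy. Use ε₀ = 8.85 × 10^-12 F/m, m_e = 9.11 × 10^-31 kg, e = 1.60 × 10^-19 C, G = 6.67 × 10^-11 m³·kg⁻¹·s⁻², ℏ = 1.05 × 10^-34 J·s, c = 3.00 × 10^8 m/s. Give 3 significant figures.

8.33 × 10^-30

hartree: E_h = m_e e⁴/(4πε₀ℏ)² = 4.38 × 10^-18 J
Planck energy: E_P = √(ℏc⁵/G) = 1.96 × 10^9 J
3.72 × 10^-3 × 4.38 × 10^-18 / 1.96 × 10^9 = 8.33 × 10^-30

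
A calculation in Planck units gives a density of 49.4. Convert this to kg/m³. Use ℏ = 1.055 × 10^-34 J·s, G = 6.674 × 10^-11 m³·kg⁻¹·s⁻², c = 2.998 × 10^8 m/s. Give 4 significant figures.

2.546 × 10^98 kg/m³

One Planck density: ρ_P = c⁵/(ℏG²) = 5.154 × 10^96 kg/m³.
49.4 × 5.154 × 10^96 kg/m³ = 2.546 × 10^98 kg/m³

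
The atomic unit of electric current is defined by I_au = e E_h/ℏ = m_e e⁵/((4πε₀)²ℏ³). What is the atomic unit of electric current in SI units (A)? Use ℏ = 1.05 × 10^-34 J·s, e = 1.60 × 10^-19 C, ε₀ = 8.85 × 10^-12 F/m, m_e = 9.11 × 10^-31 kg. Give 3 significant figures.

6.67 × 10^-3 A

I_au = e E_h/ℏ = m_e e⁵/((4πε₀)²ℏ³)
E_h = 4.38 × 10^-18 J
e·E_h/ℏ = 6.67 × 10^-3 A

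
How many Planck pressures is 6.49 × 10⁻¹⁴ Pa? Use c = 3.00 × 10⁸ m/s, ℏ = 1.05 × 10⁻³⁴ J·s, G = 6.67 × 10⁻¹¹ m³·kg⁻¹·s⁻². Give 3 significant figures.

Planck pressure: p_P = c⁷/(ℏG²) = 4.68 × 10¹¹³ Pa.
6.49 × 10⁻¹⁴ / 4.68 × 10¹¹³ = 1.39 × 10⁻¹²⁷

1.39 × 10⁻¹²⁷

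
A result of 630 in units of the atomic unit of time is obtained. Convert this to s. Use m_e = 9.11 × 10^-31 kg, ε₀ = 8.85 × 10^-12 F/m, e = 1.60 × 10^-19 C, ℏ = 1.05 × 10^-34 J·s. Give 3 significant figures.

One atomic unit of time: τ_au = (4πε₀)²ℏ³/(m_e e⁴) = 2.40 × 10^-17 s.
630 × 2.40 × 10^-17 s = 1.51 × 10^-14 s

1.51 × 10^-14 s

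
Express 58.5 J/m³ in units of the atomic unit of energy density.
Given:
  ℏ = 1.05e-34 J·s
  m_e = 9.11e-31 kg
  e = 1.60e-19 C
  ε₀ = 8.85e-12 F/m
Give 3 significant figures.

1.94e-12

atomic unit of energy density: u_au = E_h/a₀³ = m_e⁴e¹⁰/((4πε₀)⁵ℏ⁸) = 3.01e13 J/m³.
58.5 / 3.01e13 = 1.94e-12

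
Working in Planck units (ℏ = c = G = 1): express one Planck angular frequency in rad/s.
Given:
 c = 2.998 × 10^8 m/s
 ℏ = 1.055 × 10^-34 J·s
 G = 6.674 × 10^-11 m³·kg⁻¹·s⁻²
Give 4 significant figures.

1.855 × 10^43 rad/s

The unique combination of the constants set to 1 with dimensions of angular frequency is ω_P = √(c⁵/(ℏG)).
  = √(3.440 × 10^86)
  = 1.855 × 10^43 rad/s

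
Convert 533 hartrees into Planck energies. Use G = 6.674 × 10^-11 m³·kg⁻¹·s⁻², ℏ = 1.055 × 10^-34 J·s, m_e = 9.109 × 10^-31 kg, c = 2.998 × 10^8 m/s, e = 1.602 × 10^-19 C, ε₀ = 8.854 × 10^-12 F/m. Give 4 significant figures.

hartree: E_h = m_e e⁴/(4πε₀ℏ)² = 4.354 × 10^-18 J
Planck energy: E_P = √(ℏc⁵/G) = 1.957 × 10^9 J
533 × 4.354 × 10^-18 / 1.957 × 10^9 = 1.186 × 10^-24

1.186 × 10^-24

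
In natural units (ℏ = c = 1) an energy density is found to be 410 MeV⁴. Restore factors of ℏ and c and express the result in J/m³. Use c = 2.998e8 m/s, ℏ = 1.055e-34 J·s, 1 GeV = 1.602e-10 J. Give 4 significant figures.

8.535e27 J/m³

[E]/[L]³ = [E]⁴/(ℏc)³; restore (ℏc)⁻³.
1 GeV⁴ → 1/(ℏc)³ × (1 GeV in J)⁴ = 2.082e37 J/m³.
Convert the energy scale: 410 MeV⁴ = 4.10e-10 GeV⁴.
Result: 4.10e-10 × 2.082e37 = 8.535e27 J/m³.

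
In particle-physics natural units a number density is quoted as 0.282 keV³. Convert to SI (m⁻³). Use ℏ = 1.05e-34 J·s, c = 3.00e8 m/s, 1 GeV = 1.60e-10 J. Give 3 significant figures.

Number density is [L]⁻³ = [E]³/(ℏc)³.
1 GeV³ → 1/(ℏc)³ × (1 GeV in J)³ = 1.31e47 m⁻³.
Convert the energy scale: 0.282 keV³ = 2.82e-19 GeV³.
Result: 2.82e-19 × 1.31e47 = 3.70e28 m⁻³.

3.70e28 m⁻³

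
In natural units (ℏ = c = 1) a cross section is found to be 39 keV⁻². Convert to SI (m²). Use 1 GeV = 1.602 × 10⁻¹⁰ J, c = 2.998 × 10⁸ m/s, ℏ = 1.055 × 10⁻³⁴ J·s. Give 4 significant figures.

Area is [L]² = [E]⁻²·(ℏc)²; restore (ℏc)².
1 GeV⁻² → (ℏc)² × (1 GeV in J)⁻² = 3.898 × 10⁻³² m².
Convert the energy scale: 39 keV⁻² = 3.90 × 10¹³ GeV⁻².
Result: 3.90 × 10¹³ × 3.898 × 10⁻³² = 1.520 × 10⁻¹⁸ m².

1.520 × 10⁻¹⁸ m²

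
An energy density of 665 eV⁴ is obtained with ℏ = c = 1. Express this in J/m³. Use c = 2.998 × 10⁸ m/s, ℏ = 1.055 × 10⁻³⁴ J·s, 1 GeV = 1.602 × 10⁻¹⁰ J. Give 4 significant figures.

1.384 × 10⁴ J/m³

[E]/[L]³ = [E]⁴/(ℏc)³; restore (ℏc)⁻³.
1 GeV⁴ → 1/(ℏc)³ × (1 GeV in J)⁴ = 2.082 × 10³⁷ J/m³.
Convert the energy scale: 665 eV⁴ = 6.65 × 10⁻³⁴ GeV⁴.
Result: 6.65 × 10⁻³⁴ × 2.082 × 10³⁷ = 1.384 × 10⁴ J/m³.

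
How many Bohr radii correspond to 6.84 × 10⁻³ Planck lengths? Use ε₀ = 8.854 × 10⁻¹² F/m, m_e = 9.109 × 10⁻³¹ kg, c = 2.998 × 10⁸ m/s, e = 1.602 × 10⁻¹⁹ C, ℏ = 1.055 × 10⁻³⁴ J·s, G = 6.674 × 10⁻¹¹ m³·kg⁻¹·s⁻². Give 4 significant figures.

Planck length: ℓ_P = √(ℏG/c³) = 1.616 × 10⁻³⁵ m
Bohr radius: a₀ = 4πε₀ℏ²/(m_e e²) = 5.297 × 10⁻¹¹ m
6.84 × 10⁻³ × 1.616 × 10⁻³⁵ / 5.297 × 10⁻¹¹ = 2.087 × 10⁻²⁷

2.087 × 10⁻²⁷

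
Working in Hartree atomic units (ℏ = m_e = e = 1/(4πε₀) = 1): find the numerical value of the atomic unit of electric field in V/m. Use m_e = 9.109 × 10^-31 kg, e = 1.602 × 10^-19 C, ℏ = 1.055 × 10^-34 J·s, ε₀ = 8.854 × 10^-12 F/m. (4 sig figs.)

From ℏ = m_e = e = 1/(4πε₀) = 1 the electric field scale is E_au = E_h/(e a₀) = m_e²e⁵/((4πε₀)³ℏ⁴).
E_h = 4.354 × 10^-18 J
a₀ = 5.297 × 10^-11 m
E_h/(e·a₀) = 5.131 × 10^11 V/m

5.131 × 10^11 V/m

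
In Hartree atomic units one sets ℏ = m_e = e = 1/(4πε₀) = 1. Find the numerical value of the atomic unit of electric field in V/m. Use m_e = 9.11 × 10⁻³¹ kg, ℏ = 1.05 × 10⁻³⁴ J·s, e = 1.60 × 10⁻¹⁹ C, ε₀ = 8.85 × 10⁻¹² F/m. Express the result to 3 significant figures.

E_au = E_h/(e a₀) = m_e²e⁵/((4πε₀)³ℏ⁴)
E_h = 4.38 × 10⁻¹⁸ J
a₀ = 5.26 × 10⁻¹¹ m
E_h/(e·a₀) = 5.20 × 10¹¹ V/m

5.20 × 10¹¹ V/m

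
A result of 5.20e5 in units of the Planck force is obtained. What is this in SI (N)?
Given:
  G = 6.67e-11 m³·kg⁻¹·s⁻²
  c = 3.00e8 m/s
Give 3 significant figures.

One Planck force: F_P = c⁴/G = 1.21e44 N.
5.20e5 × 1.21e44 N = 6.31e49 N

6.31e49 N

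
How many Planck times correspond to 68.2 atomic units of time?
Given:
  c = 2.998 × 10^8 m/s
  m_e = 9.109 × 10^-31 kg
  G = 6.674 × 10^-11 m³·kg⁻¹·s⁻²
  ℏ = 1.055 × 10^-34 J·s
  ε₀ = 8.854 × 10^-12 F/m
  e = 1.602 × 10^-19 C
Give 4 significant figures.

atomic unit of time: τ_au = (4πε₀)²ℏ³/(m_e e⁴) = 2.423 × 10^-17 s
Planck time: t_P = √(ℏG/c⁵) = 5.392 × 10^-44 s
68.2 × 2.423 × 10^-17 / 5.392 × 10^-44 = 3.065 × 10^28

3.065 × 10^28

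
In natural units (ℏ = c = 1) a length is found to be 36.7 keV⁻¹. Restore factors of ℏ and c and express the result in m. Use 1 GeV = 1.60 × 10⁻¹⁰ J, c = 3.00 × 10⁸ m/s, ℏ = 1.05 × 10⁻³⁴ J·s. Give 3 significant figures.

7.23 × 10⁻⁹ m

A length is [E]⁻¹ in ℏ=c=1; restore one factor of ℏc.
1 GeV⁻¹ → ℏc × (1 GeV in J)⁻¹ = 1.97 × 10⁻¹⁶ m.
Convert the energy scale: 36.7 keV⁻¹ = 3.67 × 10⁷ GeV⁻¹.
Result: 3.67 × 10⁷ × 1.97 × 10⁻¹⁶ = 7.23 × 10⁻⁹ m.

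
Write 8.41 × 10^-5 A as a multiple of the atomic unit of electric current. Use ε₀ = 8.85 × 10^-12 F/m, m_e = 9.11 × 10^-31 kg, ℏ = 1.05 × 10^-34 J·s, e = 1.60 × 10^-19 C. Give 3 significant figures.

0.0126

atomic unit of electric current: I_au = e E_h/ℏ = m_e e⁵/((4πε₀)²ℏ³) = 6.67 × 10^-3 A.
8.41 × 10^-5 / 6.67 × 10^-3 = 0.0126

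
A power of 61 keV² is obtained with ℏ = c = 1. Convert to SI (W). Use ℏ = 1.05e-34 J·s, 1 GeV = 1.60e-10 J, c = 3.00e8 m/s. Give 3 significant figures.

1.49e4 W

Power is [E]/[T] = [E]²/ℏ.
1 GeV² → 1/ℏ × (1 GeV in J)² = 2.44e14 W.
Convert the energy scale: 61 keV² = 6.10e-11 GeV².
Result: 6.10e-11 × 2.44e14 = 1.49e4 W.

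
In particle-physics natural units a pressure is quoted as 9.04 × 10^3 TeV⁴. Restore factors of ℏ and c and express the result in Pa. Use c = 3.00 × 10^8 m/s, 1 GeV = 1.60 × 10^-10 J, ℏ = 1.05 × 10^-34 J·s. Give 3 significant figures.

Pressure is [E]/[L]³ = [E]⁴/(ℏc)³.
1 GeV⁴ → 1/(ℏc)³ × (1 GeV in J)⁴ = 2.10 × 10^37 Pa.
Convert the energy scale: 9.04 × 10^3 TeV⁴ = 9.04 × 10^15 GeV⁴.
Result: 9.04 × 10^15 × 2.10 × 10^37 = 1.90 × 10^53 Pa.

1.90 × 10^53 Pa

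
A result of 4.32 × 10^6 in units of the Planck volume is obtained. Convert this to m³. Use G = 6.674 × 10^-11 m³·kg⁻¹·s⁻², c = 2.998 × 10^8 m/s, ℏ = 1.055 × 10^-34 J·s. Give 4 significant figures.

1.825 × 10^-98 m³

One Planck volume: V_P = (ℏG/c³)^(3/2) = 4.224 × 10^-105 m³.
4.32 × 10^6 × 4.224 × 10^-105 m³ = 1.825 × 10^-98 m³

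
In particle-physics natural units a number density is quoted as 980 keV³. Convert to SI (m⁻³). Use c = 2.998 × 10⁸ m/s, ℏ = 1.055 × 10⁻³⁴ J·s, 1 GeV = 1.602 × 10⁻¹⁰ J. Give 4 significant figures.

1.273 × 10³² m⁻³

Number density is [L]⁻³ = [E]³/(ℏc)³.
1 GeV³ → 1/(ℏc)³ × (1 GeV in J)³ = 1.299 × 10⁴⁷ m⁻³.
Convert the energy scale: 980 keV³ = 9.80 × 10⁻¹⁶ GeV³.
Result: 9.80 × 10⁻¹⁶ × 1.299 × 10⁴⁷ = 1.273 × 10³² m⁻³.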